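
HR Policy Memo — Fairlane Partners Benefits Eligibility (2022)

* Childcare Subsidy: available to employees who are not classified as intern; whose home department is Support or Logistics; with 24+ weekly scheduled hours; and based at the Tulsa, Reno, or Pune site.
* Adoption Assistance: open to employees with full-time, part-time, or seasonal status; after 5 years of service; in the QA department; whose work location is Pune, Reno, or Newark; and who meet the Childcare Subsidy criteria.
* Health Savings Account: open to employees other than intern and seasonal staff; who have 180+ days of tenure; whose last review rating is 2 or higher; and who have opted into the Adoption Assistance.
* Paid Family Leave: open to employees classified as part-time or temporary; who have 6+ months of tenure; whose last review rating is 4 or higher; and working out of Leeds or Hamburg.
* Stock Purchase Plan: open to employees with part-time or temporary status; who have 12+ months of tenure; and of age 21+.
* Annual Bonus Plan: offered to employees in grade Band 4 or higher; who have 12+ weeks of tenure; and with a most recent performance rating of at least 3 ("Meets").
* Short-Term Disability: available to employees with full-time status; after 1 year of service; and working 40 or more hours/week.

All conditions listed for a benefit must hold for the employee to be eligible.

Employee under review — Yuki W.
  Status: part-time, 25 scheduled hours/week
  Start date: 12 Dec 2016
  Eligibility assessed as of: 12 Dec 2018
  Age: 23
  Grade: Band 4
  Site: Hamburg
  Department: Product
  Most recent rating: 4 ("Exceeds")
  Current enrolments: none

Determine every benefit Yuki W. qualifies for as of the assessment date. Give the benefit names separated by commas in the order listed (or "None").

Service from 12 Dec 2016 to 12 Dec 2018: 730 days.
Childcare Subsidy — status part-time ✓ (not excluded); dept Product ✗ → not eligible.
Adoption Assistance — status part-time ✓; service 730 days < 5 years (≈1825 days) ✗ → not eligible.
Health Savings Account — status part-time ✓ (not excluded); service 730 days ≥ 180 days ✓; rating 4 ≥ 2 ✓; not enrolled in Adoption Assistance ✗ → not eligible.
Paid Family Leave — status part-time ✓; service 730 days ≥ 6 months (≈180 days) ✓; rating 4 ≥ 4 ✓; site Hamburg ✓ → eligible.
Stock Purchase Plan — status part-time ✓; service 730 days ≥ 12 months (≈360 days) ✓; age 23 ≥ 21 ✓ → eligible.
Annual Bonus Plan — grade Band 4 ≥ Band 4 ✓; service 730 days ≥ 12 weeks (≈84 days) ✓; rating 4 ≥ 3 ✓ → eligible.
Short-Term Disability — status part-time ✗ (requires full-time) → not eligible.

Paid Family Leave, Stock Purchase Plan, Annual Bonus Plan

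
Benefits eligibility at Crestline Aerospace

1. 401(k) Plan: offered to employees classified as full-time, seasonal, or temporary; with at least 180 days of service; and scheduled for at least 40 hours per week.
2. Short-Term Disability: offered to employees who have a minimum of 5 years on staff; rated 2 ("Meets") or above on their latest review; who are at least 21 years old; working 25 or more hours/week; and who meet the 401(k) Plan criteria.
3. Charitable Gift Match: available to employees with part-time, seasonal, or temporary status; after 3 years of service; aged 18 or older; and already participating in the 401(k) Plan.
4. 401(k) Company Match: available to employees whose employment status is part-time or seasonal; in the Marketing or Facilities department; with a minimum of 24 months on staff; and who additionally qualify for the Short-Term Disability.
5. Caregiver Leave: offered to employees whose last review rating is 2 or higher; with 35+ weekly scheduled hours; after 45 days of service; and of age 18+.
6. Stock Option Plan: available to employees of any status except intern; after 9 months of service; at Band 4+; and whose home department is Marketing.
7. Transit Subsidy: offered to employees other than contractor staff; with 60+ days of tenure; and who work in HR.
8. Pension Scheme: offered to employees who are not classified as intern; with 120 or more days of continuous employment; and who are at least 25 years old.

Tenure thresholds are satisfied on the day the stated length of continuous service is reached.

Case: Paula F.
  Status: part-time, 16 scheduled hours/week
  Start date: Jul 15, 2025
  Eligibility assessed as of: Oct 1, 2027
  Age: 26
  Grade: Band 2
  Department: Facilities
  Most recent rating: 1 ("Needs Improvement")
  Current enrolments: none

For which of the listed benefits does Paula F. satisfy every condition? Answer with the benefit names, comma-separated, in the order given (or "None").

Service from Jul 15, 2025 to Oct 1, 2027: 808 days.
401(k) Plan — status part-time ✗ (requires full-time, seasonal, or temporary) → not eligible.
Short-Term Disability — service 808 days < 5 years (≈1825 days) ✗ → not eligible.
Charitable Gift Match — status part-time ✓; service 808 days < 3 years (≈1095 days) ✗ → not eligible.
401(k) Company Match — status part-time ✓; dept Facilities ✓; service 808 days ≥ 24 months (≈720 days) ✓; not eligible for Short-Term Disability ✗ → not eligible.
Caregiver Leave — rating 1 < 2 ✗ → not eligible.
Stock Option Plan — status part-time ✓ (not excluded); service 808 days ≥ 9 months (≈270 days) ✓; grade Band 2 < Band 4 ✗ → not eligible.
Transit Subsidy — status part-time ✓ (not excluded); service 808 days ≥ 60 days ✓; dept Facilities ✗ → not eligible.
Pension Scheme — status part-time ✓ (not excluded); service 808 days ≥ 120 days ✓; age 26 ≥ 25 ✓ → eligible.

Pension Scheme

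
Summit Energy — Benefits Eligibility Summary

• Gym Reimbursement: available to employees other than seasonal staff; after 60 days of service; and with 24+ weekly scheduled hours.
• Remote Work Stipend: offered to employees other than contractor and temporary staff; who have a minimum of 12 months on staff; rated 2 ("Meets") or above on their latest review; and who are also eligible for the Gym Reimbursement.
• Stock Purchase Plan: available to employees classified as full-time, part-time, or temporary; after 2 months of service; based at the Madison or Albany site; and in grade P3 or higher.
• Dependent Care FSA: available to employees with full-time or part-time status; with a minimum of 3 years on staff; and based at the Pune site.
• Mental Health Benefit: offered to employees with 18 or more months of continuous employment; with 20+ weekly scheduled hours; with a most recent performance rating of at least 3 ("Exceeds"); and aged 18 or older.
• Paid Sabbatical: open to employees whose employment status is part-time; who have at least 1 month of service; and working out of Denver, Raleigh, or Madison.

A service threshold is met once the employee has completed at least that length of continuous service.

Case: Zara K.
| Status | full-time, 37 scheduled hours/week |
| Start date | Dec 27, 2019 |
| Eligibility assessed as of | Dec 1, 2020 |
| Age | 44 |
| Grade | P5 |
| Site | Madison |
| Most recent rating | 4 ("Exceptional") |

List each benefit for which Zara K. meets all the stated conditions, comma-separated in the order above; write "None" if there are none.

Service from Dec 27, 2019 to Dec 1, 2020: 340 days.
Gym Reimbursement — status full-time ✓ (not excluded); service 340 days ≥ 60 days ✓; 37 hrs/wk ≥ 24 ✓ → eligible.
Remote Work Stipend — status full-time ✓ (not excluded); service 340 days < 12 months (≈360 days) ✗ → not eligible.
Stock Purchase Plan — status full-time ✓; service 340 days ≥ 2 months (≈60 days) ✓; site Madison ✓; grade P5 ≥ P3 ✓ → eligible.
Dependent Care FSA — status full-time ✓; service 340 days < 3 years (≈1095 days) ✗ → not eligible.
Mental Health Benefit — service 340 days < 18 months (≈540 days) ✗ → not eligible.
Paid Sabbatical — status full-time ✗ (requires part-time) → not eligible.

Gym Reimbursement, Stock Purchase Plan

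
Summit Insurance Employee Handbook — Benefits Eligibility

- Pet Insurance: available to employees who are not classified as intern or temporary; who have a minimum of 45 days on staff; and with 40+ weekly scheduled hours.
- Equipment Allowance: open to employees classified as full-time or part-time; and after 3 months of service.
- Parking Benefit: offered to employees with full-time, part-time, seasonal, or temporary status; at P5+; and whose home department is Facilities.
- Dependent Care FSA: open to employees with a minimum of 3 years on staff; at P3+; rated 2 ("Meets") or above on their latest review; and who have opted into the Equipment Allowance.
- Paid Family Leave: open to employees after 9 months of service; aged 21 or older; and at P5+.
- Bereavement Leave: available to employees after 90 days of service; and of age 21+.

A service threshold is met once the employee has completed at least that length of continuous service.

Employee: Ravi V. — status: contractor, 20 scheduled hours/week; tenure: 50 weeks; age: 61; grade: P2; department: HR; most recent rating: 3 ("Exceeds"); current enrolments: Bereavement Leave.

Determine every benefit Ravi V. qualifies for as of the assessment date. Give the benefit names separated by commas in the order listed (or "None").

Bereavement Leave

Pet Insurance — status contractor ✓ (not excluded); service 50 weeks ≥ 45 days ✓; 20 hrs/wk < 40 ✗ → not eligible.
Equipment Allowance — status contractor ✗ (requires full-time or part-time) → not eligible.
Parking Benefit — status contractor ✗ (requires full-time, part-time, seasonal, or temporary) → not eligible.
Dependent Care FSA — service 50 weeks < 3 years (≈1095 days) ✗ → not eligible.
Paid Family Leave — service 50 weeks ≥ 9 months (≈270 days) ✓; age 61 ≥ 21 ✓; grade P2 < P5 ✗ → not eligible.
Bereavement Leave — service 50 weeks ≥ 90 days ✓; age 61 ≥ 21 ✓ → eligible.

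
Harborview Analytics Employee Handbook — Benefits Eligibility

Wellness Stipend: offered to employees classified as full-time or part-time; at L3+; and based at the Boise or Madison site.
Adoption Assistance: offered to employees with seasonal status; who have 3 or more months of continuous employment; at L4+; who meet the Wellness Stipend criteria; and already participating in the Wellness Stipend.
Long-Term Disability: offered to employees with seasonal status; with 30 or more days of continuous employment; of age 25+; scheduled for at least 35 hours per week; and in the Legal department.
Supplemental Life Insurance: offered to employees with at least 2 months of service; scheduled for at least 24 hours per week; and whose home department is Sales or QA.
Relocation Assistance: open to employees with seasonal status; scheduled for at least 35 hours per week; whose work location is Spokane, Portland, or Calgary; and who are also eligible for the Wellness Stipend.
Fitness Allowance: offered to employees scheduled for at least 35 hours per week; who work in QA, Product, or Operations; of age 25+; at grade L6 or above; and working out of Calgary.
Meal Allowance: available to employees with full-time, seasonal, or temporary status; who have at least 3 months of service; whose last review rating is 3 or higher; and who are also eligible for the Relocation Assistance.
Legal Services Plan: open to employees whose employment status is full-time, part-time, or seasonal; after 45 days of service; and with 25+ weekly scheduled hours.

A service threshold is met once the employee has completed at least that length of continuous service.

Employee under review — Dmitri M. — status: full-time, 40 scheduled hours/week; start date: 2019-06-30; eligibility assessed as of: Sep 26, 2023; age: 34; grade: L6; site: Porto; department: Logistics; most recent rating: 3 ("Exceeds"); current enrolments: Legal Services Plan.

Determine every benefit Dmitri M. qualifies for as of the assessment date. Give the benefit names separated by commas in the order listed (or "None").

Service from 2019-06-30 to Sep 26, 2023: 1549 days.
Wellness Stipend — status full-time ✓; grade L6 ≥ L3 ✓; site Porto ✗ (not Boise or Madison) → not eligible.
Adoption Assistance — status full-time ✗ (requires seasonal) → not eligible.
Long-Term Disability — status full-time ✗ (requires seasonal) → not eligible.
Supplemental Life Insurance — service 1549 days ≥ 2 months (≈60 days) ✓; 40 hrs/wk ≥ 24 ✓; dept Logistics ✗ → not eligible.
Relocation Assistance — status full-time ✗ (requires seasonal) → not eligible.
Fitness Allowance — 40 hrs/wk ≥ 35 ✓; dept Logistics ✗ → not eligible.
Meal Allowance — status full-time ✓; service 1549 days ≥ 3 months (≈90 days) ✓; rating 3 ≥ 3 ✓; not eligible for Relocation Assistance ✗ → not eligible.
Legal Services Plan — status full-time ✓; service 1549 days ≥ 45 days ✓; 40 hrs/wk ≥ 25 ✓ → eligible.

Legal Services Plan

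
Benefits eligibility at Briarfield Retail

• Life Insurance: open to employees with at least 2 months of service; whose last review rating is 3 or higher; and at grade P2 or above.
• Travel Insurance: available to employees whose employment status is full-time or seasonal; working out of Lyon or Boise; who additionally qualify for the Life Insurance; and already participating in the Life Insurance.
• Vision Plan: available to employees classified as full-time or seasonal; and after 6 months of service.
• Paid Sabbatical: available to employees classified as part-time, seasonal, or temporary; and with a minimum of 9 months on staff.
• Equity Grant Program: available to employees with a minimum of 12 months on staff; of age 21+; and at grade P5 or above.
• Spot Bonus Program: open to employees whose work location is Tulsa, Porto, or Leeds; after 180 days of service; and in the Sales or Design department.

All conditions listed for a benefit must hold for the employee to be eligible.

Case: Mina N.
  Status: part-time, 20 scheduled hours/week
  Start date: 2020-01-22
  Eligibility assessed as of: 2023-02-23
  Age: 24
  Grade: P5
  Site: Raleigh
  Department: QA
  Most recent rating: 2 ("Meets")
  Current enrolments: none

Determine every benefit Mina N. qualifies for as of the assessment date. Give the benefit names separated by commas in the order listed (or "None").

Service from 2020-01-22 to 2023-02-23: 1128 days.
Life Insurance — service 1128 days ≥ 2 months (≈60 days) ✓; rating 2 < 3 ✗ → not eligible.
Travel Insurance — status part-time ✗ (requires full-time or seasonal) → not eligible.
Vision Plan — status part-time ✗ (requires full-time or seasonal) → not eligible.
Paid Sabbatical — status part-time ✓; service 1128 days ≥ 9 months (≈270 days) ✓ → eligible.
Equity Grant Program — service 1128 days ≥ 12 months (≈360 days) ✓; age 24 ≥ 21 ✓; grade P5 ≥ P5 ✓ → eligible.
Spot Bonus Program — site Raleigh ✗ (not Tulsa, Porto, or Leeds) → not eligible.

Paid Sabbatical, Equity Grant Program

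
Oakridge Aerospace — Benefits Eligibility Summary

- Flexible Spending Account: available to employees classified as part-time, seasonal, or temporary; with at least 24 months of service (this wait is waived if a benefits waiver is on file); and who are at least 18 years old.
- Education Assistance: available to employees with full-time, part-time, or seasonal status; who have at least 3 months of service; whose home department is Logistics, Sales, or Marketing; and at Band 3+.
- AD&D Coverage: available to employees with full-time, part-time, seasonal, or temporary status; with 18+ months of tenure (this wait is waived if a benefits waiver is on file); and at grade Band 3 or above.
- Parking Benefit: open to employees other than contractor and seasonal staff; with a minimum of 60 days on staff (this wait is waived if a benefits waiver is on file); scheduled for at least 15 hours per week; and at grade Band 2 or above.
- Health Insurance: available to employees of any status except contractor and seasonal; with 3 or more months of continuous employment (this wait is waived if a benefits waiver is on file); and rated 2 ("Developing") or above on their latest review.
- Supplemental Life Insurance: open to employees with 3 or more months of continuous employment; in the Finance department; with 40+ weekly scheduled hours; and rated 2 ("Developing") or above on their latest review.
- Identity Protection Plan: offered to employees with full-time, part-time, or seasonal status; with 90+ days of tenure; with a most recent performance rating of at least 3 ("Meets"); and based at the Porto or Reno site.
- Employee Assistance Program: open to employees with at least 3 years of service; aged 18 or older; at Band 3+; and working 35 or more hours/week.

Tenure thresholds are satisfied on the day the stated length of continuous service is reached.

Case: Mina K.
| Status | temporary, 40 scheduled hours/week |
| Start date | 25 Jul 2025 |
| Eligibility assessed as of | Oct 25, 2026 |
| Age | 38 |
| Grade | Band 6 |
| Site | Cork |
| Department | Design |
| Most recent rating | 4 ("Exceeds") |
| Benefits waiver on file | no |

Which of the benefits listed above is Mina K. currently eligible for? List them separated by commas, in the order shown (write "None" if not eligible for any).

Parking Benefit, Health Insurance

Service from 25 Jul 2025 to Oct 25, 2026: 457 days.
Flexible Spending Account — status temporary ✓; no waiver, service 457 days < 24 months (≈720 days) ✗ → not eligible.
Education Assistance — status temporary ✗ (requires full-time, part-time, or seasonal) → not eligible.
AD&D Coverage — status temporary ✓; no waiver, service 457 days < 18 months (≈540 days) ✗ → not eligible.
Parking Benefit — status temporary ✓ (not excluded); no waiver, service 457 days ≥ 60 days ✓; 40 hrs/wk ≥ 15 ✓; grade Band 6 ≥ Band 2 ✓ → eligible.
Health Insurance — status temporary ✓ (not excluded); no waiver, service 457 days ≥ 3 months (≈90 days) ✓; rating 4 ≥ 2 ✓ → eligible.
Supplemental Life Insurance — service 457 days ≥ 3 months (≈90 days) ✓; dept Design ✗ → not eligible.
Identity Protection Plan — status temporary ✗ (requires full-time, part-time, or seasonal) → not eligible.
Employee Assistance Program — service 457 days < 3 years (≈1095 days) ✗ → not eligible.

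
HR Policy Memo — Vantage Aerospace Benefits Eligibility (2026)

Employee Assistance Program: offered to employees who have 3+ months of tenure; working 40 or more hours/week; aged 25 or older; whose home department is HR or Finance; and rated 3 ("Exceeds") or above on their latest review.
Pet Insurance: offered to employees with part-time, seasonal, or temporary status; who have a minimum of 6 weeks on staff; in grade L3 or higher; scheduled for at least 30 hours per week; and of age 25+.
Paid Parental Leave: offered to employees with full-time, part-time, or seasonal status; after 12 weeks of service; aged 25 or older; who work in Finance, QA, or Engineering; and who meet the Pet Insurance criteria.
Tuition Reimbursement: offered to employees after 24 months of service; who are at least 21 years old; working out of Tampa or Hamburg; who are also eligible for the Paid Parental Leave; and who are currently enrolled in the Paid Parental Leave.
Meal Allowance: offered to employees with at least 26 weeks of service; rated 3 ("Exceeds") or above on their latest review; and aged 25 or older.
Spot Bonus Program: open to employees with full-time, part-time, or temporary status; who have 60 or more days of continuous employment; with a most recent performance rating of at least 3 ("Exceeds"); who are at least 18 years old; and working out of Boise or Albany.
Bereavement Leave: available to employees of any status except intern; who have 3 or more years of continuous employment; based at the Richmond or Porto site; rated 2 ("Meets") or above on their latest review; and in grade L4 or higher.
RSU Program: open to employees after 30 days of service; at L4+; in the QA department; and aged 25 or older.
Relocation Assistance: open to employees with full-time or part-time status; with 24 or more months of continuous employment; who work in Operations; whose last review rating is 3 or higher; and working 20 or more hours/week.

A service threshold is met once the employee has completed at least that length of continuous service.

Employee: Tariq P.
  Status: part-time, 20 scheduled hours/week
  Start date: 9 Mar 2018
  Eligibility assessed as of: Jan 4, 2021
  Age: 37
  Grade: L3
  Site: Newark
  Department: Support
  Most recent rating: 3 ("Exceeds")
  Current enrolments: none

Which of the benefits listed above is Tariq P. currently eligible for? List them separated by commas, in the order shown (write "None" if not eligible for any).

Meal Allowance

Service from 9 Mar 2018 to Jan 4, 2021: 1032 days.
Employee Assistance Program — service 1032 days ≥ 3 months (≈90 days) ✓; 20 hrs/wk < 40 ✗ → not eligible.
Pet Insurance — status part-time ✓; service 1032 days ≥ 6 weeks (≈42 days) ✓; grade L3 ≥ L3 ✓; 20 hrs/wk < 30 ✗ → not eligible.
Paid Parental Leave — status part-time ✓; service 1032 days ≥ 12 weeks (≈84 days) ✓; age 37 ≥ 25 ✓; dept Support ✗ → not eligible.
Tuition Reimbursement — service 1032 days ≥ 24 months (≈720 days) ✓; age 37 ≥ 21 ✓; site Newark ✗ (not Tampa or Hamburg) → not eligible.
Meal Allowance — service 1032 days ≥ 26 weeks (≈182 days) ✓; rating 3 ≥ 3 ✓; age 37 ≥ 25 ✓ → eligible.
Spot Bonus Program — status part-time ✓; service 1032 days ≥ 60 days ✓; rating 3 ≥ 3 ✓; age 37 ≥ 18 ✓; site Newark ✗ (not Boise or Albany) → not eligible.
Bereavement Leave — status part-time ✓ (not excluded); service 1032 days < 3 years (≈1095 days) ✗ → not eligible.
RSU Program — service 1032 days ≥ 30 days ✓; grade L3 < L4 ✗ → not eligible.
Relocation Assistance — status part-time ✓; service 1032 days ≥ 24 months (≈720 days) ✓; dept Support ✗ → not eligible.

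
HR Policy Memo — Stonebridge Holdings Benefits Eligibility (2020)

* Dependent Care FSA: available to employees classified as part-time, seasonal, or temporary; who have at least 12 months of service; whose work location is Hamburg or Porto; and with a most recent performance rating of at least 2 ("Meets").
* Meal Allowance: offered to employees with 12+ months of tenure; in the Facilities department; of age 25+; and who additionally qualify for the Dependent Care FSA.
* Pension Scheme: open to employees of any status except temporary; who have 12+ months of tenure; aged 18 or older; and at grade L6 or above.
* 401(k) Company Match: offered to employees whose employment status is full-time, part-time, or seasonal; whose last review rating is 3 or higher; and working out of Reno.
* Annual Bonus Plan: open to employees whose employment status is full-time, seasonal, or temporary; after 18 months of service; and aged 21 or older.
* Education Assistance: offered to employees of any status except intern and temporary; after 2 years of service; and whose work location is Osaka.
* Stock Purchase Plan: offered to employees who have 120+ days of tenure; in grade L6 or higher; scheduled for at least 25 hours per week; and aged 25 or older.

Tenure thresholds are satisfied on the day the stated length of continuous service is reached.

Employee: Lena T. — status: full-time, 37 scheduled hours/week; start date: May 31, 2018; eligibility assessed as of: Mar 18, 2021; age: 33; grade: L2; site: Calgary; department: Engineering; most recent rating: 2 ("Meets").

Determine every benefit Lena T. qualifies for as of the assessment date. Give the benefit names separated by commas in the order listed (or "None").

Service from May 31, 2018 to Mar 18, 2021: 1022 days.
Dependent Care FSA — status full-time ✗ (requires part-time, seasonal, or temporary) → not eligible.
Meal Allowance — service 1022 days ≥ 12 months (≈360 days) ✓; dept Engineering ✗ → not eligible.
Pension Scheme — status full-time ✓ (not excluded); service 1022 days ≥ 12 months (≈360 days) ✓; age 33 ≥ 18 ✓; grade L2 < L6 ✗ → not eligible.
401(k) Company Match — status full-time ✓; rating 2 < 3 ✗ → not eligible.
Annual Bonus Plan — status full-time ✓; service 1022 days ≥ 18 months (≈540 days) ✓; age 33 ≥ 21 ✓ → eligible.
Education Assistance — status full-time ✓ (not excluded); service 1022 days ≥ 2 years (≈730 days) ✓; site Calgary ✗ (not Osaka) → not eligible.
Stock Purchase Plan — service 1022 days ≥ 120 days ✓; grade L2 < L6 ✗ → not eligible.

Annual Bonus Plan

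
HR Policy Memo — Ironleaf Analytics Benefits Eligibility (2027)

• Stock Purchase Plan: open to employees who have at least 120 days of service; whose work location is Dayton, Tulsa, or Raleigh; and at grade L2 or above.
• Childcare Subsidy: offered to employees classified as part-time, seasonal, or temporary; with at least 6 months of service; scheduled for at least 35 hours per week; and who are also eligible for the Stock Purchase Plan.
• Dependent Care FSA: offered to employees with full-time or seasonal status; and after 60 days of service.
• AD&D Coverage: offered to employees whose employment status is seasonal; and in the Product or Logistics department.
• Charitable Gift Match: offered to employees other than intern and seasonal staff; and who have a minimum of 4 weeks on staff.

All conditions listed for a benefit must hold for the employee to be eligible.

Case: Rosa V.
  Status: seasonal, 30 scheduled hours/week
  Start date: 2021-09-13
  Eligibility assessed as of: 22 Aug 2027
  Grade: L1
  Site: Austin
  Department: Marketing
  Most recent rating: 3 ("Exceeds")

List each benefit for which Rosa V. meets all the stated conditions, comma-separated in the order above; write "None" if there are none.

Service from 2021-09-13 to 22 Aug 2027: 2169 days.
Stock Purchase Plan — service 2169 days ≥ 120 days ✓; site Austin ✗ (not Dayton, Tulsa, or Raleigh) → not eligible.
Childcare Subsidy — status seasonal ✓; service 2169 days ≥ 6 months (≈180 days) ✓; 30 hrs/wk < 35 ✗ → not eligible.
Dependent Care FSA — status seasonal ✓; service 2169 days ≥ 60 days ✓ → eligible.
AD&D Coverage — status seasonal ✓; dept Marketing ✗ → not eligible.
Charitable Gift Match — status seasonal ✗ (excluded) → not eligible.

Dependent Care FSA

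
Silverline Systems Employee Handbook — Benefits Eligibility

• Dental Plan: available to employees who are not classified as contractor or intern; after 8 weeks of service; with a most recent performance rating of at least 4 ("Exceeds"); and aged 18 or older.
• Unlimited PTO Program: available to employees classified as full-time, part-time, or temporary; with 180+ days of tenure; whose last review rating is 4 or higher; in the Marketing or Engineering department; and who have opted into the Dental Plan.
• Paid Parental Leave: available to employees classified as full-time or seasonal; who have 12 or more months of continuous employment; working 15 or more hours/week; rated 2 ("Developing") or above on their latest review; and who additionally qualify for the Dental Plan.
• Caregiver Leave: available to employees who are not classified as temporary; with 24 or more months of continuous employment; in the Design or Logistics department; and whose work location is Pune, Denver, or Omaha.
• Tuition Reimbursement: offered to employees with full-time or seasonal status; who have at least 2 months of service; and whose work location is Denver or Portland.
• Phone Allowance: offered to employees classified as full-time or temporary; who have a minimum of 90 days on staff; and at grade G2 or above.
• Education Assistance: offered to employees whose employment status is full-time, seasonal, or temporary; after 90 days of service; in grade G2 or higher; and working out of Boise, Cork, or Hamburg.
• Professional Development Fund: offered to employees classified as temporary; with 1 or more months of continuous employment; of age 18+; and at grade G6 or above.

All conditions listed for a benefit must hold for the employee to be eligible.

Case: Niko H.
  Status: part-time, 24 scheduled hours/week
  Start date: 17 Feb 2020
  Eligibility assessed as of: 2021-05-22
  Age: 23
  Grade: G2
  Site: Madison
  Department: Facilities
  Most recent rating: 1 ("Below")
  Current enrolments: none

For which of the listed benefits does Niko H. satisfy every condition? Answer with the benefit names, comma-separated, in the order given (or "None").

Service from 17 Feb 2020 to 2021-05-22: 460 days.
Dental Plan — status part-time ✓ (not excluded); service 460 days ≥ 8 weeks (≈56 days) ✓; rating 1 < 4 ✗ → not eligible.
Unlimited PTO Program — status part-time ✓; service 460 days ≥ 180 days ✓; rating 1 < 4 ✗ → not eligible.
Paid Parental Leave — status part-time ✗ (requires full-time or seasonal) → not eligible.
Caregiver Leave — status part-time ✓ (not excluded); service 460 days < 24 months (≈720 days) ✗ → not eligible.
Tuition Reimbursement — status part-time ✗ (requires full-time or seasonal) → not eligible.
Phone Allowance — status part-time ✗ (requires full-time or temporary) → not eligible.
Education Assistance — status part-time ✗ (requires full-time, seasonal, or temporary) → not eligible.
Professional Development Fund — status part-time ✗ (requires temporary) → not eligible.

None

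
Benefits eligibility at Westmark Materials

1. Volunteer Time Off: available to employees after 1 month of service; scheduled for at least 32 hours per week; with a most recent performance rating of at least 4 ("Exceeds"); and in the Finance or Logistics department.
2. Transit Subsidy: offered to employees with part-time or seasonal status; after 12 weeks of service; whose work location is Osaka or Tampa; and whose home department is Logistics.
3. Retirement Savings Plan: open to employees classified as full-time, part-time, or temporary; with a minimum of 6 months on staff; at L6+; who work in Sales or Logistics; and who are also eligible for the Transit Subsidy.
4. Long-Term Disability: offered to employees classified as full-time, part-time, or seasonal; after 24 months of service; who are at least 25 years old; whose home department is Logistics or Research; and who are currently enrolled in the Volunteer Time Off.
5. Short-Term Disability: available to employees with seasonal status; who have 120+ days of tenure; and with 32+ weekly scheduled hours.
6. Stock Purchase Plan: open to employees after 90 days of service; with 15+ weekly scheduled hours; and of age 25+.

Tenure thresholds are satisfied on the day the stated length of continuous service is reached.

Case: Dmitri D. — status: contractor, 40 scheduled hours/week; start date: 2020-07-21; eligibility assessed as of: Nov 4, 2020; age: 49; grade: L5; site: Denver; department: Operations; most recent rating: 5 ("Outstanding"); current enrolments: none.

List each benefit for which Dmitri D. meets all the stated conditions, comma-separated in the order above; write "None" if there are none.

Stock Purchase Plan

Service from 2020-07-21 to Nov 4, 2020: 106 days.
Volunteer Time Off — service 106 days ≥ 1 month (≈30 days) ✓; 40 hrs/wk ≥ 32 ✓; rating 5 ≥ 4 ✓; dept Operations ✗ → not eligible.
Transit Subsidy — status contractor ✗ (requires part-time or seasonal) → not eligible.
Retirement Savings Plan — status contractor ✗ (requires full-time, part-time, or temporary) → not eligible.
Long-Term Disability — status contractor ✗ (requires full-time, part-time, or seasonal) → not eligible.
Short-Term Disability — status contractor ✗ (requires seasonal) → not eligible.
Stock Purchase Plan — service 106 days ≥ 90 days ✓; 40 hrs/wk ≥ 15 ✓; age 49 ≥ 25 ✓ → eligible.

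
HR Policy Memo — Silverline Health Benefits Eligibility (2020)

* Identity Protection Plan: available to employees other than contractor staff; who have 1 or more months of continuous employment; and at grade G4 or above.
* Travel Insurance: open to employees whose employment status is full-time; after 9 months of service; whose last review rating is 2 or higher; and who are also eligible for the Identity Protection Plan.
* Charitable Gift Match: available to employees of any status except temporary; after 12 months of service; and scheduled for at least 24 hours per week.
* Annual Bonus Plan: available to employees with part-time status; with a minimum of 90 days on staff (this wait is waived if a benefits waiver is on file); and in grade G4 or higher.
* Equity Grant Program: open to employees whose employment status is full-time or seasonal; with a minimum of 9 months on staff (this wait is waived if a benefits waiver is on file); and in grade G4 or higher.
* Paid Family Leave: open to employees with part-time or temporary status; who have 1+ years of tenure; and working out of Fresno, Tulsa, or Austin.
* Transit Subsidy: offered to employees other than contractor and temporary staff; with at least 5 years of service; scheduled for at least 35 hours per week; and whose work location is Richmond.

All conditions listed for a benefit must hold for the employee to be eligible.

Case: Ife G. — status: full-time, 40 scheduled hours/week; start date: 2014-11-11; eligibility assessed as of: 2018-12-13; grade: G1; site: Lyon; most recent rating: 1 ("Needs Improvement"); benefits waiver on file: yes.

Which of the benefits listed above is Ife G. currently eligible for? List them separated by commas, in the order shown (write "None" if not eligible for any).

Charitable Gift Match

Service from 2014-11-11 to 2018-12-13: 1493 days.
Identity Protection Plan — status full-time ✓ (not excluded); service 1493 days ≥ 1 month (≈30 days) ✓; grade G1 < G4 ✗ → not eligible.
Travel Insurance — status full-time ✓; service 1493 days ≥ 9 months (≈270 days) ✓; rating 1 < 2 ✗ → not eligible.
Charitable Gift Match — status full-time ✓ (not excluded); service 1493 days ≥ 12 months (≈360 days) ✓; 40 hrs/wk ≥ 24 ✓ → eligible.
Annual Bonus Plan — status full-time ✗ (requires part-time) → not eligible.
Equity Grant Program — status full-time ✓; benefits waiver on file ✓; grade G1 < G4 ✗ → not eligible.
Paid Family Leave — status full-time ✗ (requires part-time or temporary) → not eligible.
Transit Subsidy — status full-time ✓ (not excluded); service 1493 days < 5 years (≈1825 days) ✗ → not eligible.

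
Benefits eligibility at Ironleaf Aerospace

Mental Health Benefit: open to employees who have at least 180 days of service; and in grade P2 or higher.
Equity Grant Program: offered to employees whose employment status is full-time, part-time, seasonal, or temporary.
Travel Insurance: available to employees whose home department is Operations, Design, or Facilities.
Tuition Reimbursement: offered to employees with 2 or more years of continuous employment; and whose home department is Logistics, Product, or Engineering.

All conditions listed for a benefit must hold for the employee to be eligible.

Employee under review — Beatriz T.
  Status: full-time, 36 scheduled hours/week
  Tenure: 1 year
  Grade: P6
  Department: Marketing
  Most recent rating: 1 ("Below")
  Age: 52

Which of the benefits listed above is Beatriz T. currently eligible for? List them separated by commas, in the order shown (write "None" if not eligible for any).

Mental Health Benefit, Equity Grant Program

Mental Health Benefit — service 1 year ≥ 180 days ✓; grade P6 ≥ P2 ✓ → eligible.
Equity Grant Program — status full-time ✓ → eligible.
Travel Insurance — dept Marketing ✗ → not eligible.
Tuition Reimbursement — service 1 year < 2 years ✗ → not eligible.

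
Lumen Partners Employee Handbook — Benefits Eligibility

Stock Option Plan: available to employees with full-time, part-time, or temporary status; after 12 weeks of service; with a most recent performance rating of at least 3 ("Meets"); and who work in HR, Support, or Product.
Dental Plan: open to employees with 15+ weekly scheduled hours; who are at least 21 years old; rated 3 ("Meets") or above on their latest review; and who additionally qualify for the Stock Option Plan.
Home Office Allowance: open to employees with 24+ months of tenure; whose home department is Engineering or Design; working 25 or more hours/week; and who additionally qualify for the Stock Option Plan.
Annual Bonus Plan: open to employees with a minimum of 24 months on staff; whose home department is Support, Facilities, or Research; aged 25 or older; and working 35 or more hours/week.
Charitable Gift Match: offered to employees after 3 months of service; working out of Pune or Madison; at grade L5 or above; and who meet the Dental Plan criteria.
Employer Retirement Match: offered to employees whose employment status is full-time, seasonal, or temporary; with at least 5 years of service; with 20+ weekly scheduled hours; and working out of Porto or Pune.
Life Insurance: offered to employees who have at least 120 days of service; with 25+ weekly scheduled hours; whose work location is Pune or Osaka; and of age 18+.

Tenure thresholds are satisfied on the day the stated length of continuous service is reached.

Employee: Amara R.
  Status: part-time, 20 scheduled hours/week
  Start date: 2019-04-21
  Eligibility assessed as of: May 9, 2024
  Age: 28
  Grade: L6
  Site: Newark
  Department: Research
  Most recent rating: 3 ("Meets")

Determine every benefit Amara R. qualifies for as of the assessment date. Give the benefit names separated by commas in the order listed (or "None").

Service from 2019-04-21 to May 9, 2024: 1845 days.
Stock Option Plan — status part-time ✓; service 1845 days ≥ 12 weeks (≈84 days) ✓; rating 3 ≥ 3 ✓; dept Research ✗ → not eligible.
Dental Plan — 20 hrs/wk ≥ 15 ✓; age 28 ≥ 21 ✓; rating 3 ≥ 3 ✓; not eligible for Stock Option Plan ✗ → not eligible.
Home Office Allowance — service 1845 days ≥ 24 months (≈720 days) ✓; dept Research ✗ → not eligible.
Annual Bonus Plan — service 1845 days ≥ 24 months (≈720 days) ✓; dept Research ✓; age 28 ≥ 25 ✓; 20 hrs/wk < 35 ✗ → not eligible.
Charitable Gift Match — service 1845 days ≥ 3 months (≈90 days) ✓; site Newark ✗ (not Pune or Madison) → not eligible.
Employer Retirement Match — status part-time ✗ (requires full-time, seasonal, or temporary) → not eligible.
Life Insurance — service 1845 days ≥ 120 days ✓; 20 hrs/wk < 25 ✗ → not eligible.

None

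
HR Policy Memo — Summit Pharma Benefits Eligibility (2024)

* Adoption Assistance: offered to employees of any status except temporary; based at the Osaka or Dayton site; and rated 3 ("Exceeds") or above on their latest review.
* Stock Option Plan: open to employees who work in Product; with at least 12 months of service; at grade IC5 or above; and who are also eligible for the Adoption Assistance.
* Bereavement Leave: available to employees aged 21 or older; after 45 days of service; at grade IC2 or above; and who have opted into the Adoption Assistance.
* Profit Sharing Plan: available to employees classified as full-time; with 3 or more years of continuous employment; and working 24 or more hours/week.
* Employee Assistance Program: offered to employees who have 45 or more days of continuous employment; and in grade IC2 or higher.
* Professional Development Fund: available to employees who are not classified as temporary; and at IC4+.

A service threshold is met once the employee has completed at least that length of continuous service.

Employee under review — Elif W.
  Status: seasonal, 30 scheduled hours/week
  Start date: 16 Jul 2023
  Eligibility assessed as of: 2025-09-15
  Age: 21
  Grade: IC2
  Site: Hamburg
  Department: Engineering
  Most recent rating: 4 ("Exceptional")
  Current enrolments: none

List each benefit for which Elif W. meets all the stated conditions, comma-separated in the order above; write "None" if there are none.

Service from 16 Jul 2023 to 2025-09-15: 792 days.
Adoption Assistance — status seasonal ✓ (not excluded); site Hamburg ✗ (not Osaka or Dayton) → not eligible.
Stock Option Plan — dept Engineering ✗ → not eligible.
Bereavement Leave — age 21 ≥ 21 ✓; service 792 days ≥ 45 days ✓; grade IC2 ≥ IC2 ✓; not enrolled in Adoption Assistance ✗ → not eligible.
Profit Sharing Plan — status seasonal ✗ (requires full-time) → not eligible.
Employee Assistance Program — service 792 days ≥ 45 days ✓; grade IC2 ≥ IC2 ✓ → eligible.
Professional Development Fund — status seasonal ✓ (not excluded); grade IC2 < IC4 ✗ → not eligible.

Employee Assistance Program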